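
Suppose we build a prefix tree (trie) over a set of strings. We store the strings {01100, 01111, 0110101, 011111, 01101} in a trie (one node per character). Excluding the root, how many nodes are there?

11

Count nodes per top-level branch (shared prefixes stored once):
  '0'-branch (01100, 01101, 0110101, 01111, 011111): 11 nodes
Sum: 11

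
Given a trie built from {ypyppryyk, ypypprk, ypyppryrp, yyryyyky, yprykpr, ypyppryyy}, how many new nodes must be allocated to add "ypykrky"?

4

"ypy" is already a path in the trie; the remaining "krky" must be added.
So 7 − 3 = 4 new nodes.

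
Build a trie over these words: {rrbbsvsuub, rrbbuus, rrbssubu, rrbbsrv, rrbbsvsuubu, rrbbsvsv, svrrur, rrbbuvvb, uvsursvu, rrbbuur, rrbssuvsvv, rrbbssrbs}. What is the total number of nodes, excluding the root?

Count nodes per top-level branch (shared prefixes stored once):
  'r'-branch (rrbbsrv, rrbbssrbs, rrbbsvsuub, rrbbsvsuubu, rrbbsvsv, rrbbuur, rrbbuus, rrbbuvvb, rrbssubu, rrbssuvsvv): 34 nodes
  's'-branch (svrrur): 6 nodes
  'u'-branch (uvsursvu): 8 nodes
Sum: 48

48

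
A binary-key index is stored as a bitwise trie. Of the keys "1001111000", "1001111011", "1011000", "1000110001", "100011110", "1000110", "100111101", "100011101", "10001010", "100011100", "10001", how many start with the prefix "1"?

11

Traverse to the node for "1", then collect every word in that subtree.
Words under "1": 10001, 10001010, 1000110, 1000110001, 100011100, 100011101, 100011110, 1001111000, 100111101, 1001111011, 1011000
Count: 11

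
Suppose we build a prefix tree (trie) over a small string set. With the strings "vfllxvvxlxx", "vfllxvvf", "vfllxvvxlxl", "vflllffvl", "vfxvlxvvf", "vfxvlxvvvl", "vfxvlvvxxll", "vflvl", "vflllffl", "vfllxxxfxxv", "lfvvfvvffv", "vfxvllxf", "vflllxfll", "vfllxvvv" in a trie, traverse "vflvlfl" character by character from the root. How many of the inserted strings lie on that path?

1

Check each prefix of "vflvlfl" against the stored set — each match is an end-marker on the path.
Prefixes of the query that are stored words: "vflvl"
Count: 1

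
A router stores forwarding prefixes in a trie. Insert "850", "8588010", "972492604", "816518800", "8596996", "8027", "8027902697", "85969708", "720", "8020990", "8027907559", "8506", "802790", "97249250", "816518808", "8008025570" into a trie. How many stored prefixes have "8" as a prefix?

13

Traverse to the node for "8", then collect every word in that subtree.
Matches: "8008025570", "8020990", "8027", "802790", "8027902697", "8027907559", "816518800", "816518808", "850", "8506", "8588010", "85969708", "8596996"
Count: 13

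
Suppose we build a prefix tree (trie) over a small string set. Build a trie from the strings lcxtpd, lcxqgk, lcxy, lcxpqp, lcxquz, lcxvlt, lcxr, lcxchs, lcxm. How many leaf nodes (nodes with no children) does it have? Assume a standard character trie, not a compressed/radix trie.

9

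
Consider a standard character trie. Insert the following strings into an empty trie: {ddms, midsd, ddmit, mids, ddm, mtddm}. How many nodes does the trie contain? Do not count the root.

15

Trie structure (* marks end of a word):
(root)
├─ d
│  └─ d
│     └─ m *
│        ├─ i
│        │  └─ t *
│        └─ s *
└─ m
   ├─ i
   │  └─ d
   │     └─ s *
   │        └─ d *
   └─ t
      └─ d
         └─ d
            └─ m *
Counting every labelled node above: 15.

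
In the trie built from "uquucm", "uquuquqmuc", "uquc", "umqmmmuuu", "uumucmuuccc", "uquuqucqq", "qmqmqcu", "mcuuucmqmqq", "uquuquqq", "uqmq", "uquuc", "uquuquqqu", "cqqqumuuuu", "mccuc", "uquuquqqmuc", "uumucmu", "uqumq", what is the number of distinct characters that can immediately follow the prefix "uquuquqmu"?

1

Follow the path "uquuquqmu" to its node, then look at its outgoing edges.
Distinct next characters after "uquuquqmu": c.
That node has 1 child edge.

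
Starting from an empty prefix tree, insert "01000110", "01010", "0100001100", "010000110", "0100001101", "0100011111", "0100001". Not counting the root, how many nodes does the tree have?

19

Insert word by word; a character creates a node only if that edge doesn't already exist:
  "01000110" → 8 new (0, 1, 0, 0, 0, 1, 1, 0)
  "01010" → prefix "010" already present; 2 new (1, 0)
  "0100001100" → prefix "01000" already present; 5 new (0, 1, 1, 0, 0)
  "010000110" → prefix "010000110" already present; 0 new (none)
  "0100001101" → prefix "010000110" already present; 1 new (1)
  "0100011111" → prefix "0100011" already present; 3 new (1, 1, 1)
  "0100001" → prefix "0100001" already present; 0 new (none)
Total nodes = 8 + 2 + 5 + 0 + 1 + 3 + 0 = 19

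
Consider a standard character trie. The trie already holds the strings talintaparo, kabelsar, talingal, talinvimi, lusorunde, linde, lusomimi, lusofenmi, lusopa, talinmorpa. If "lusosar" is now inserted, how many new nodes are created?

3

The longest prefix of "lusosar" already in the trie is "luso" (length 4).
Each of the 3 remaining characters creates one node.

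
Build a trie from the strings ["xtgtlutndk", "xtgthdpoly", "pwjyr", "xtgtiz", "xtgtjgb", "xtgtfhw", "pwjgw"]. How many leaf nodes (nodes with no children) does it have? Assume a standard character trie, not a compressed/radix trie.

7

Leaves are exactly the stored words that no other stored word extends.
Those words: "pwjgw", "pwjyr", "xtgtfhw", "xtgthdpoly", "xtgtiz", "xtgtjgb", "xtgtlutndk"
Leaf count: 7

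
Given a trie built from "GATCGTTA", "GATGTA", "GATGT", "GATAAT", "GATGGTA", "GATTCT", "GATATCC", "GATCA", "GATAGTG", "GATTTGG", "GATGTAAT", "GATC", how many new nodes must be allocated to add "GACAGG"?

4

The longest prefix of "GACAGG" already in the trie is "GA" (length 2).
So 6 − 2 = 4 new nodes.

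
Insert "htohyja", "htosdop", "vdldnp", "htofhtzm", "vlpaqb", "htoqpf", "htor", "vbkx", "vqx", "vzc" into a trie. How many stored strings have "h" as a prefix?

Walk to "h"; the words in its subtree are exactly those with that prefix.
Words under "h": htofhtzm, htohyja, htoqpf, htor, htosdop
Count: 5

5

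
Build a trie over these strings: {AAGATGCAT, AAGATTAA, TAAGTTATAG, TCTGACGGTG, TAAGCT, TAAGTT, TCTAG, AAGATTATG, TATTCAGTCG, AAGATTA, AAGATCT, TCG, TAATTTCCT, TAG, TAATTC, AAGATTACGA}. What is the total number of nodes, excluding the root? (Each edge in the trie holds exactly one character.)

59

Trace insertions, counting only characters that open a new branch:
  "AAGATGCAT" → 9 new (A, A, G, A, T, G, C, A, T)
  "AAGATTAA" → prefix "AAGAT" already present; 3 new (T, A, A)
  "TAAGTTATAG" → 10 new (T, A, A, G, T, T, A, T, A, G)
  "TCTGACGGTG" → prefix "T" already present; 9 new (C, T, G, A, C, G, G, T, G)
  "TAAGCT" → prefix "TAAG" already present; 2 new (C, T)
  "TAAGTT" → prefix "TAAGTT" already present; 0 new (none)
  "TCTAG" → prefix "TCT" already present; 2 new (A, G)
  "AAGATTATG" → prefix "AAGATTA" already present; 2 new (T, G)
  "TATTCAGTCG" → prefix "TA" already present; 8 new (T, T, C, A, G, T, C, G)
  "AAGATTA" → prefix "AAGATTA" already present; 0 new (none)
  "AAGATCT" → prefix "AAGAT" already present; 2 new (C, T)
  "TCG" → prefix "TC" already present; 1 new (G)
  "TAATTTCCT" → prefix "TAA" already present; 6 new (T, T, T, C, C, T)
  "TAG" → prefix "TA" already present; 1 new (G)
  "TAATTC" → prefix "TAATT" already present; 1 new (C)
  "AAGATTACGA" → prefix "AAGATTA" already present; 3 new (C, G, A)
Total nodes = 9 + 3 + 10 + 9 + 2 + 0 + 2 + 2 + 8 + 0 + 2 + 1 + 6 + 1 + 1 + 3 = 59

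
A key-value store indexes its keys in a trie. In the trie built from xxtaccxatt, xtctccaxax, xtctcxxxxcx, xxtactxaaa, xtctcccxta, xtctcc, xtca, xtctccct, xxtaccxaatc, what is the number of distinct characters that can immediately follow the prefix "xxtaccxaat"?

Follow the path "xxtaccxaat" to its node, then look at its outgoing edges.
Characters that immediately follow "xxtaccxaat" among the stored strings: {c}.
That node has 1 child edge.

1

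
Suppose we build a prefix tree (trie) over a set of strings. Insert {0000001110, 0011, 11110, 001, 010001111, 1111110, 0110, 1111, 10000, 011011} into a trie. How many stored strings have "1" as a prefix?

4

Walk to "1"; the words in its subtree are exactly those with that prefix.
Matches: "10000", "1111", "11110", "1111110"
Count: 4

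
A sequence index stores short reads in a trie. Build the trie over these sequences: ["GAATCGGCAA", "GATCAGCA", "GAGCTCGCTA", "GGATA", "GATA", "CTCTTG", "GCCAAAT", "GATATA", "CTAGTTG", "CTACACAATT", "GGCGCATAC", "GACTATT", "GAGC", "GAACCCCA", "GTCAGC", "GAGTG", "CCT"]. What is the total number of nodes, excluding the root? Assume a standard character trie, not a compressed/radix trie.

For each word, the new-node count is its length minus the longest prefix already in the trie:
  "GAATCGGCAA" → 10 new (G, A, A, T, C, G, G, C, A, A)
  "GATCAGCA" → prefix "GA" already present; 6 new (T, C, A, G, C, A)
  "GAGCTCGCTA" → prefix "GA" already present; 8 new (G, C, T, C, G, C, T, A)
  "GGATA" → prefix "G" already present; 4 new (G, A, T, A)
  "GATA" → prefix "GAT" already present; 1 new (A)
  "CTCTTG" → 6 new (C, T, C, T, T, G)
  "GCCAAAT" → prefix "G" already present; 6 new (C, C, A, A, A, T)
  "GATATA" → prefix "GATA" already present; 2 new (T, A)
  "CTAGTTG" → prefix "CT" already present; 5 new (A, G, T, T, G)
  "CTACACAATT" → prefix "CTA" already present; 7 new (C, A, C, A, A, T, T)
  "GGCGCATAC" → prefix "GG" already present; 7 new (C, G, C, A, T, A, C)
  "GACTATT" → prefix "GA" already present; 5 new (C, T, A, T, T)
  "GAGC" → prefix "GAGC" already present; 0 new (none)
  "GAACCCCA" → prefix "GAA" already present; 5 new (C, C, C, C, A)
  "GTCAGC" → prefix "G" already present; 5 new (T, C, A, G, C)
  "GAGTG" → prefix "GAG" already present; 2 new (T, G)
  "CCT" → prefix "C" already present; 2 new (C, T)
Total nodes = 10 + 6 + 8 + 4 + 1 + 6 + 6 + 2 + 5 + 7 + 7 + 5 + 0 + 5 + 5 + 2 + 2 = 81

81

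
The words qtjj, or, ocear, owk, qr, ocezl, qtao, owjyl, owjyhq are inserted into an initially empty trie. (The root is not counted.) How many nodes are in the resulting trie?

22

Insert word by word; a character creates a node only if that edge doesn't already exist:
  "qtjj" → 4 new (q, t, j, j)
  "or" → 2 new (o, r)
  "ocear" → prefix "o" already present; 4 new (c, e, a, r)
  "owk" → prefix "o" already present; 2 new (w, k)
  "qr" → prefix "q" already present; 1 new (r)
  "ocezl" → prefix "oce" already present; 2 new (z, l)
  "qtao" → prefix "qt" already present; 2 new (a, o)
  "owjyl" → prefix "ow" already present; 3 new (j, y, l)
  "owjyhq" → prefix "owjy" already present; 2 new (h, q)
Total nodes = 4 + 2 + 4 + 2 + 1 + 2 + 2 + 3 + 2 = 22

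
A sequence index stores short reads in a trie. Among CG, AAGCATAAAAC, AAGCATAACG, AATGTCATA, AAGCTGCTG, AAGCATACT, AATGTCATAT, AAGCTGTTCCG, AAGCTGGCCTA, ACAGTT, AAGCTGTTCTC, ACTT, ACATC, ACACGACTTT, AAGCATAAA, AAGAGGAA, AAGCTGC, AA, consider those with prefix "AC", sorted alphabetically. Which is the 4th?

Words with prefix "AC", in lexicographic order: "ACACGACTTT", "ACAGTT", "ACATC", "ACTT"
Position 4: ACTT

ACTT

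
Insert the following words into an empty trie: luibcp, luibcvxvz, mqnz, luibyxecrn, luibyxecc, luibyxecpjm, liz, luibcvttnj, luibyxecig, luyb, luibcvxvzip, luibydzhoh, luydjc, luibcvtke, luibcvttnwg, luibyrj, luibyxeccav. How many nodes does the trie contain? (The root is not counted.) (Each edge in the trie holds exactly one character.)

52

For each word, the new-node count is its length minus the longest prefix already in the trie:
  "luibcp" → 6 new (l, u, i, b, c, p)
  "luibcvxvz" → prefix "luibc" already present; 4 new (v, x, v, z)
  "mqnz" → 4 new (m, q, n, z)
  "luibyxecrn" → prefix "luib" already present; 6 new (y, x, e, c, r, n)
  "luibyxecc" → prefix "luibyxec" already present; 1 new (c)
  "luibyxecpjm" → prefix "luibyxec" already present; 3 new (p, j, m)
  "liz" → prefix "l" already present; 2 new (i, z)
  "luibcvttnj" → prefix "luibcv" already present; 4 new (t, t, n, j)
  "luibyxecig" → prefix "luibyxec" already present; 2 new (i, g)
  "luyb" → prefix "lu" already present; 2 new (y, b)
  "luibcvxvzip" → prefix "luibcvxvz" already present; 2 new (i, p)
  "luibydzhoh" → prefix "luiby" already present; 5 new (d, z, h, o, h)
  "luydjc" → prefix "luy" already present; 3 new (d, j, c)
  "luibcvtke" → prefix "luibcvt" already present; 2 new (k, e)
  "luibcvttnwg" → prefix "luibcvttn" already present; 2 new (w, g)
  "luibyrj" → prefix "luiby" already present; 2 new (r, j)
  "luibyxeccav" → prefix "luibyxecc" already present; 2 new (a, v)
Total nodes = 6 + 4 + 4 + 6 + 1 + 3 + 2 + 4 + 2 + 2 + 2 + 5 + 3 + 2 + 2 + 2 + 2 = 52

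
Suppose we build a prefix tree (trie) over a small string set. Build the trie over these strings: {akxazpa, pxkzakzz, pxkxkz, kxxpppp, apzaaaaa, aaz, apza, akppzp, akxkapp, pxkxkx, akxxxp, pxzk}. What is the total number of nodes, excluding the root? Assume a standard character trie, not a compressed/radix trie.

48

Insert word by word; a character creates a node only if that edge doesn't already exist:
  "akxazpa" → 7 new (a, k, x, a, z, p, a)
  "pxkzakzz" → 8 new (p, x, k, z, a, k, z, z)
  "pxkxkz" → prefix "pxk" already present; 3 new (x, k, z)
  "kxxpppp" → 7 new (k, x, x, p, p, p, p)
  "apzaaaaa" → prefix "a" already present; 7 new (p, z, a, a, a, a, a)
  "aaz" → prefix "a" already present; 2 new (a, z)
  "apza" → prefix "apza" already present; 0 new (none)
  "akppzp" → prefix "ak" already present; 4 new (p, p, z, p)
  "akxkapp" → prefix "akx" already present; 4 new (k, a, p, p)
  "pxkxkx" → prefix "pxkxk" already present; 1 new (x)
  "akxxxp" → prefix "akx" already present; 3 new (x, x, p)
  "pxzk" → prefix "px" already present; 2 new (z, k)
Total nodes = 7 + 8 + 3 + 7 + 7 + 2 + 0 + 4 + 4 + 1 + 3 + 2 = 48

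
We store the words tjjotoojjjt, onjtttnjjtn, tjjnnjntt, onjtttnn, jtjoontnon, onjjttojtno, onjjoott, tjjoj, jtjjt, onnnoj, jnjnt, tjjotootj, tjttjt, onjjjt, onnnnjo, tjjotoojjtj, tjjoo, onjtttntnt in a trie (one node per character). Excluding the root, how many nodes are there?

For each word, the new-node count is its length minus the longest prefix already in the trie:
  "tjjotoojjjt" → 11 new (t, j, j, o, t, o, o, j, j, j, t)
  "onjtttnjjtn" → 11 new (o, n, j, t, t, t, n, j, j, t, n)
  "tjjnnjntt" → prefix "tjj" already present; 6 new (n, n, j, n, t, t)
  "onjtttnn" → prefix "onjtttn" already present; 1 new (n)
  "jtjoontnon" → 10 new (j, t, j, o, o, n, t, n, o, n)
  "onjjttojtno" → prefix "onj" already present; 8 new (j, t, t, o, j, t, n, o)
  "onjjoott" → prefix "onjj" already present; 4 new (o, o, t, t)
  "tjjoj" → prefix "tjjo" already present; 1 new (j)
  "jtjjt" → prefix "jtj" already present; 2 new (j, t)
  "onnnoj" → prefix "on" already present; 4 new (n, n, o, j)
  "jnjnt" → prefix "j" already present; 4 new (n, j, n, t)
  "tjjotootj" → prefix "tjjotoo" already present; 2 new (t, j)
  "tjttjt" → prefix "tj" already present; 4 new (t, t, j, t)
  "onjjjt" → prefix "onjj" already present; 2 new (j, t)
  "onnnnjo" → prefix "onnn" already present; 3 new (n, j, o)
  "tjjotoojjtj" → prefix "tjjotoojj" already present; 2 new (t, j)
  "tjjoo" → prefix "tjjo" already present; 1 new (o)
  "onjtttntnt" → prefix "onjtttn" already present; 3 new (t, n, t)
Total nodes = 11 + 11 + 6 + 1 + 10 + 8 + 4 + 1 + 2 + 4 + 4 + 2 + 4 + 2 + 3 + 2 + 1 + 3 = 79

79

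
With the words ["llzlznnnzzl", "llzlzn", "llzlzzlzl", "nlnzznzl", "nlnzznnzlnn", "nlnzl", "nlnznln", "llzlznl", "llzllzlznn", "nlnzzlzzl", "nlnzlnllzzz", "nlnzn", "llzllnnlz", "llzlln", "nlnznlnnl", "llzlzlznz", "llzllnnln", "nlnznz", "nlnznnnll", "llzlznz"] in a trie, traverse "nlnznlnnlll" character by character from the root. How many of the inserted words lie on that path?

3

Walk "nlnznlnnlll" from the root; an end-of-word marker is hit whenever a stored word is a prefix of "nlnznlnnlll".
Prefixes of the query that are stored words: "nlnzn", "nlnznln", "nlnznlnnl"
Count: 3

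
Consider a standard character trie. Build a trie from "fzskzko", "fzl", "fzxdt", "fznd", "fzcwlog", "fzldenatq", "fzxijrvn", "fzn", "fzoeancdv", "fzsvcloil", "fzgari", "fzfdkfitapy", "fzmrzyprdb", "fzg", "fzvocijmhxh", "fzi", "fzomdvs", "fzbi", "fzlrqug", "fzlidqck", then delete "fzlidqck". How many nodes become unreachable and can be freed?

5

After clearing the end-marker at "fzlidqck", prune upward until reaching a node still needed by another word.
The suffix "idqck" (5 nodes) is used only by "fzlidqck"; the node for "fzl" still has the child "d", so pruning stops there.
Nodes removed: 5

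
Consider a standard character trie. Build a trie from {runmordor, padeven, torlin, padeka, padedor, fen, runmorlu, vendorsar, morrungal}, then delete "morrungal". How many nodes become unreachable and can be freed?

A node on "morrungal"'s path can go only if nothing else ends at it or branches off below it.
No other word shares any prefix with "morrungal", so all 9 of its nodes go.
Nodes removed: 9

9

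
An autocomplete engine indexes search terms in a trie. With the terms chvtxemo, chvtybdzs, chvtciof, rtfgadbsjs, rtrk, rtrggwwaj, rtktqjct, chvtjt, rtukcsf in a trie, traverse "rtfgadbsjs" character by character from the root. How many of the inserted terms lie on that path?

1

Traverse "rtfgadbsjs" character by character; count nodes along the way that are marked as word ends.
Prefixes of the query that are stored words: "rtfgadbsjs"
Count: 1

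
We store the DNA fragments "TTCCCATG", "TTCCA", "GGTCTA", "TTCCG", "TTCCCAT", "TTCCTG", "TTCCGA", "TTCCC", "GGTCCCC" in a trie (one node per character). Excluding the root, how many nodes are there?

Count nodes per top-level branch (shared prefixes stored once):
  'G'-branch (GGTCCCC, GGTCTA): 9 nodes
  'T'-branch (TTCCA, TTCCC, TTCCCAT, TTCCCATG, TTCCG, TTCCGA, TTCCTG): 13 nodes
Sum: 22

22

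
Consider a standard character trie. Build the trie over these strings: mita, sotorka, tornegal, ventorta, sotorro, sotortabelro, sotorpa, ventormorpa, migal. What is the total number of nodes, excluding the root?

For each word, the new-node count is its length minus the longest prefix already in the trie:
  "mita" → 4 new (m, i, t, a)
  "sotorka" → 7 new (s, o, t, o, r, k, a)
  "tornegal" → 8 new (t, o, r, n, e, g, a, l)
  "ventorta" → 8 new (v, e, n, t, o, r, t, a)
  "sotorro" → prefix "sotor" already present; 2 new (r, o)
  "sotortabelro" → prefix "sotor" already present; 7 new (t, a, b, e, l, r, o)
  "sotorpa" → prefix "sotor" already present; 2 new (p, a)
  "ventormorpa" → prefix "ventor" already present; 5 new (m, o, r, p, a)
  "migal" → prefix "mi" already present; 3 new (g, a, l)
Total nodes = 4 + 7 + 8 + 8 + 2 + 7 + 2 + 5 + 3 = 46

46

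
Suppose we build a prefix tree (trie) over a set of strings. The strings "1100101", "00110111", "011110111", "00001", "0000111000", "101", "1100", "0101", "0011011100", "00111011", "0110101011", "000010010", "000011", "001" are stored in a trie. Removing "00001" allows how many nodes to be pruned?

Walk "00001" from the leaf back toward the root, removing each node that no remaining word uses.
Every node on "00001" is still needed (e.g. by "0000111000"), so nothing is freed.
Nodes removed: 0

0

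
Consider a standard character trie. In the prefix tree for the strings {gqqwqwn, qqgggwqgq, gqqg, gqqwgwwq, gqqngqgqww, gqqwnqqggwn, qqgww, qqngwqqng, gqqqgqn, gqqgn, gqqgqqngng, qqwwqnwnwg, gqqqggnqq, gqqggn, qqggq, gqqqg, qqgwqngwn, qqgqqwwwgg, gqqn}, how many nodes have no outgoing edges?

A leaf is a node with no children — equivalently, the end of a word that is not a proper prefix of any other stored word.
Those words: "gqqggn", "gqqgn", "gqqgqqngng", "gqqngqgqww", "gqqqggnqq", "gqqqgqn", "gqqwgwwq", "gqqwnqqggwn", "gqqwqwn", "qqgggwqgq", "qqggq", "qqgqqwwwgg", "qqgwqngwn", "qqgww", "qqngwqqng", "qqwwqnwnwg"
Leaf count: 16

16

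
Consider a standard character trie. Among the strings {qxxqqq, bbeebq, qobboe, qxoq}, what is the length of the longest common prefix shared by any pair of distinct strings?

Equivalently: take the maximum, over all pairs, of their longest common prefix length.
"qxoq" and "qxxqqq" agree on "qx" (2 characters) before diverging; nothing deeper is shared.
Longest shared-prefix length: 2

2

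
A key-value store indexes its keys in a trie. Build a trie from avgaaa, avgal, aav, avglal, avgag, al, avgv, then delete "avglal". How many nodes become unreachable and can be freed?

After clearing the end-marker at "avglal", prune upward until reaching a node still needed by another word.
The suffix "lal" (3 nodes) is used only by "avglal"; the node for "avg" still has the child "a", so pruning stops there.
Nodes removed: 3

3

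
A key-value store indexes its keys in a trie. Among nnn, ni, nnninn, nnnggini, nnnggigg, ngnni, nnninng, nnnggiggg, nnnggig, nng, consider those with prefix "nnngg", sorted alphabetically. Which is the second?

Words with prefix "nnngg", in lexicographic order: "nnnggig", "nnnggigg", "nnnggiggg", "nnnggini"
The 2nd is nnnggigg.

nnnggigg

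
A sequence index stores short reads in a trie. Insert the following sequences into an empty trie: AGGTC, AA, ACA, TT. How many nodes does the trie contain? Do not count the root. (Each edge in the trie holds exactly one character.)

Count nodes per top-level branch (shared prefixes stored once):
  'A'-branch (AA, ACA, AGGTC): 8 nodes
  'T'-branch (TT): 2 nodes
Sum: 10

10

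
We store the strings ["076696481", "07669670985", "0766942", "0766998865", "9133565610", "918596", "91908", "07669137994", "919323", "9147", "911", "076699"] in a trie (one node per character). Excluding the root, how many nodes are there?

For each word, the new-node count is its length minus the longest prefix already in the trie:
  "076696481" → 9 new (0, 7, 6, 6, 9, 6, 4, 8, 1)
  "07669670985" → prefix "076696" already present; 5 new (7, 0, 9, 8, 5)
  "0766942" → prefix "07669" already present; 2 new (4, 2)
  "0766998865" → prefix "07669" already present; 5 new (9, 8, 8, 6, 5)
  "9133565610" → 10 new (9, 1, 3, 3, 5, 6, 5, 6, 1, 0)
  "918596" → prefix "91" already present; 4 new (8, 5, 9, 6)
  "91908" → prefix "91" already present; 3 new (9, 0, 8)
  "07669137994" → prefix "07669" already present; 6 new (1, 3, 7, 9, 9, 4)
  "919323" → prefix "919" already present; 3 new (3, 2, 3)
  "9147" → prefix "91" already present; 2 new (4, 7)
  "911" → prefix "91" already present; 1 new (1)
  "076699" → prefix "076699" already present; 0 new (none)
Total nodes = 9 + 5 + 2 + 5 + 10 + 4 + 3 + 6 + 3 + 2 + 1 + 0 = 50

50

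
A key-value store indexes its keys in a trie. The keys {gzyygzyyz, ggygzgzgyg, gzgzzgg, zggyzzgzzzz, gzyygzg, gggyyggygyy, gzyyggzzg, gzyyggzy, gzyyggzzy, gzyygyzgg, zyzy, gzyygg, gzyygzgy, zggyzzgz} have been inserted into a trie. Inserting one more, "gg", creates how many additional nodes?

0

Every character of "gg" already lies on an existing path (it is a prefix of some stored word).
No new nodes are needed: 0.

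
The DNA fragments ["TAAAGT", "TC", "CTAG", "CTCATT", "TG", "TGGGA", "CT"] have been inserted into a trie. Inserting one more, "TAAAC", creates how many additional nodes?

"TAAA" is already a path in the trie; the remaining "C" must be added.
So 5 − 4 = 1 new nodes.

1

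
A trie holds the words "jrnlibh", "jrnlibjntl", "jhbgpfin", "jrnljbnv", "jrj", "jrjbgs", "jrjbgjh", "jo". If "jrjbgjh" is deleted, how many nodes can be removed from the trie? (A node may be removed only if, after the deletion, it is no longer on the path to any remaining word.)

Walk "jrjbgjh" from the leaf back toward the root, removing each node that no remaining word uses.
The suffix "jh" (2 nodes) is used only by "jrjbgjh"; the node for "jrjbg" still has the child "s", so pruning stops there.
Nodes removed: 2

2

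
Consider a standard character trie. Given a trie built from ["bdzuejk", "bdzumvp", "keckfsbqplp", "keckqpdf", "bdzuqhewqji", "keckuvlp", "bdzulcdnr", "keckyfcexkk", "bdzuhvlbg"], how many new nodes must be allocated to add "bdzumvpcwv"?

Walking "bdzumvpcwv" from the root, the first 7 characters ("bdzumvp") follow existing edges; "c" is the first miss.
Each of the 3 remaining characters creates one node.

3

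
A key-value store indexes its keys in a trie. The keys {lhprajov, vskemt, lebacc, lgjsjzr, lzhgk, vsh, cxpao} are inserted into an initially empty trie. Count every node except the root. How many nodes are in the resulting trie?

Insert word by word; a character creates a node only if that edge doesn't already exist:
  "lhprajov" → 8 new (l, h, p, r, a, j, o, v)
  "vskemt" → 6 new (v, s, k, e, m, t)
  "lebacc" → prefix "l" already present; 5 new (e, b, a, c, c)
  "lgjsjzr" → prefix "l" already present; 6 new (g, j, s, j, z, r)
  "lzhgk" → prefix "l" already present; 4 new (z, h, g, k)
  "vsh" → prefix "vs" already present; 1 new (h)
  "cxpao" → 5 new (c, x, p, a, o)
Total nodes = 8 + 6 + 5 + 6 + 4 + 1 + 5 = 35

35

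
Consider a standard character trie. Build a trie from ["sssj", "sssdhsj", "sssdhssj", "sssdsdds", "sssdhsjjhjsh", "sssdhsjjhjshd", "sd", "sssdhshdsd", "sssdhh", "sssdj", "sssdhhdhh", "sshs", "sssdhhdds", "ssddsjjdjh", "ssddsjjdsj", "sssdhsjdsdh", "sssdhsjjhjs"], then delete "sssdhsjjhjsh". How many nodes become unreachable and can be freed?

0

After clearing the end-marker at "sssdhsjjhjsh", prune upward until reaching a node still needed by another word.
Every node on "sssdhsjjhjsh" is still needed (e.g. by "sssdhsjjhjshd"), so nothing is freed.
Nodes removed: 0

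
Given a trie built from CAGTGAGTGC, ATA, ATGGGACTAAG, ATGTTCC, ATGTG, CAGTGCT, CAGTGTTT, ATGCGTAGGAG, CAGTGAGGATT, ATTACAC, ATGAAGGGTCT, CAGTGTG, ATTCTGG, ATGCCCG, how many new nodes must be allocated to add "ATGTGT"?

1

Walking "ATGTGT" from the root, the first 5 characters ("ATGTG") follow existing edges; "T" is the first miss.
Each of the 1 remaining characters creates one node.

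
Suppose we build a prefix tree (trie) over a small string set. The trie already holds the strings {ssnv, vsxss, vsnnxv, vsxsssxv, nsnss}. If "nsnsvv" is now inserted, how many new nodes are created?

The longest prefix of "nsnsvv" already in the trie is "nsns" (length 4).
Each of the 2 remaining characters creates one node.

2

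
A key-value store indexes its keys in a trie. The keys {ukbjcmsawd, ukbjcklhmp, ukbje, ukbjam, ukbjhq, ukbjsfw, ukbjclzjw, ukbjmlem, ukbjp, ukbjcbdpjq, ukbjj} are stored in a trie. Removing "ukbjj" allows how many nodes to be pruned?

1

After clearing the end-marker at "ukbjj", prune upward until reaching a node still needed by another word.
The suffix "j" (1 node) is used only by "ukbjj"; the node for "ukbj" still has the child "c", so pruning stops there.
Nodes removed: 1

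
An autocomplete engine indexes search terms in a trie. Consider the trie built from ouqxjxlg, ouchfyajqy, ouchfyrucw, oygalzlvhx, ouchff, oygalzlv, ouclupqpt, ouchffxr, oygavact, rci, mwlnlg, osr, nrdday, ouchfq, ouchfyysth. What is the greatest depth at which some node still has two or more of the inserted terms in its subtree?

8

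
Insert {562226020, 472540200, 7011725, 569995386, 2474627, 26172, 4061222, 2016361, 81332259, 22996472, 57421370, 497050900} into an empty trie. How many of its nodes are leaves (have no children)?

12

A leaf is a node with no children — equivalently, the end of a word that is not a proper prefix of any other stored word.
Those words: "2016361", "22996472", "2474627", "26172", "4061222", "472540200", "497050900", "562226020", "569995386", "57421370", "7011725", "81332259"
Leaf count: 12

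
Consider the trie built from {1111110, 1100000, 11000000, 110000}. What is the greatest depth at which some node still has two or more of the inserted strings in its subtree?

7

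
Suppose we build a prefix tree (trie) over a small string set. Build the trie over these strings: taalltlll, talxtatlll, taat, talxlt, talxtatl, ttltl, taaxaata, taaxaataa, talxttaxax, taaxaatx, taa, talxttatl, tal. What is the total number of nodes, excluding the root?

38

For each word, the new-node count is its length minus the longest prefix already in the trie:
  "taalltlll" → 9 new (t, a, a, l, l, t, l, l, l)
  "talxtatlll" → prefix "ta" already present; 8 new (l, x, t, a, t, l, l, l)
  "taat" → prefix "taa" already present; 1 new (t)
  "talxlt" → prefix "talx" already present; 2 new (l, t)
  "talxtatl" → prefix "talxtatl" already present; 0 new (none)
  "ttltl" → prefix "t" already present; 4 new (t, l, t, l)
  "taaxaata" → prefix "taa" already present; 5 new (x, a, a, t, a)
  "taaxaataa" → prefix "taaxaata" already present; 1 new (a)
  "talxttaxax" → prefix "talxt" already present; 5 new (t, a, x, a, x)
  "taaxaatx" → prefix "taaxaat" already present; 1 new (x)
  "taa" → prefix "taa" already present; 0 new (none)
  "talxttatl" → prefix "talxtta" already present; 2 new (t, l)
  "tal" → prefix "tal" already present; 0 new (none)
Total nodes = 9 + 8 + 1 + 2 + 0 + 4 + 5 + 1 + 5 + 1 + 0 + 2 + 0 = 38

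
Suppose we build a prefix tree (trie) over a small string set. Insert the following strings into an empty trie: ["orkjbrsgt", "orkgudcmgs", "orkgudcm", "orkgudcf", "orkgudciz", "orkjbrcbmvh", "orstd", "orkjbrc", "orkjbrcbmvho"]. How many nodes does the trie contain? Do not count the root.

Trie structure (* marks end of a word):
(root)
└─ o
   └─ r
      ├─ k
      │  ├─ g
      │  │  └─ u
      │  │     └─ d
      │  │        └─ c
      │  │           ├─ f *
      │  │           ├─ i
      │  │           │  └─ z *
      │  │           └─ m *
      │  │              └─ g
      │  │                 └─ s *
      │  └─ j
      │     └─ b
      │        └─ r
      │           ├─ c *
      │           │  └─ b
      │           │     └─ m
      │           │        └─ v
      │           │           └─ h *
      │           │              └─ o *
      │           └─ s
      │              └─ g
      │                 └─ t *
      └─ s
         └─ t
            └─ d *
Counting every labelled node above: 28.

28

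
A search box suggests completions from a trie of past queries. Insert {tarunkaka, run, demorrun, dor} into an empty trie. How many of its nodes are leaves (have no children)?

4

A leaf is a node with no children — equivalently, the end of a word that is not a proper prefix of any other stored word.
Those words: "demorrun", "dor", "run", "tarunkaka"
Leaf count: 4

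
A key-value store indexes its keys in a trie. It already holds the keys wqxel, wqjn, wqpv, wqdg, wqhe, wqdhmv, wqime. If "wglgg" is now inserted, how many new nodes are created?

4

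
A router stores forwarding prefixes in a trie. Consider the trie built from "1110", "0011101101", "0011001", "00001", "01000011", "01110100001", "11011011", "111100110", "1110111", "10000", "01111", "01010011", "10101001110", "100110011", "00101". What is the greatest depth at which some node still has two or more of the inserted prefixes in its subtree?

4

The deepest shared node is where two words last agree before diverging.
e.g. "0011001" and "0011101101" share the prefix "0011" of length 4; no pair shares a longer one.
Longest shared-prefix length: 4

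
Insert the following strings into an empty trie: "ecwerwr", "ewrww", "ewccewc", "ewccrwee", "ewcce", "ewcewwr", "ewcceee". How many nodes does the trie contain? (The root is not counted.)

26

Trace insertions, counting only characters that open a new branch:
  "ecwerwr" → 7 new (e, c, w, e, r, w, r)
  "ewrww" → prefix "e" already present; 4 new (w, r, w, w)
  "ewccewc" → prefix "ew" already present; 5 new (c, c, e, w, c)
  "ewccrwee" → prefix "ewcc" already present; 4 new (r, w, e, e)
  "ewcce" → prefix "ewcce" already present; 0 new (none)
  "ewcewwr" → prefix "ewc" already present; 4 new (e, w, w, r)
  "ewcceee" → prefix "ewcce" already present; 2 new (e, e)
Total nodes = 7 + 4 + 5 + 4 + 0 + 4 + 2 = 26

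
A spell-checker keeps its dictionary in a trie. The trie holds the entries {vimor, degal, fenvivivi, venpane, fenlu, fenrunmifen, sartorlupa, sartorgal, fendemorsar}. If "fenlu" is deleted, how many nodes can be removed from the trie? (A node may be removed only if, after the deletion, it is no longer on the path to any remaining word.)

After clearing the end-marker at "fenlu", prune upward until reaching a node still needed by another word.
The suffix "lu" (2 nodes) is used only by "fenlu"; the node for "fen" still has the child "v", so pruning stops there.
Nodes removed: 2

2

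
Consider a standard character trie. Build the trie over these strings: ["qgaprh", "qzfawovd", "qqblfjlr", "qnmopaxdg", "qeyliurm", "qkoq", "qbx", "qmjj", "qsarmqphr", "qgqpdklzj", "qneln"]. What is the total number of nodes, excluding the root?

61

Insert word by word; a character creates a node only if that edge doesn't already exist:
  "qgaprh" → 6 new (q, g, a, p, r, h)
  "qzfawovd" → prefix "q" already present; 7 new (z, f, a, w, o, v, d)
  "qqblfjlr" → prefix "q" already present; 7 new (q, b, l, f, j, l, r)
  "qnmopaxdg" → prefix "q" already present; 8 new (n, m, o, p, a, x, d, g)
  "qeyliurm" → prefix "q" already present; 7 new (e, y, l, i, u, r, m)
  "qkoq" → prefix "q" already present; 3 new (k, o, q)
  "qbx" → prefix "q" already present; 2 new (b, x)
  "qmjj" → prefix "q" already present; 3 new (m, j, j)
  "qsarmqphr" → prefix "q" already present; 8 new (s, a, r, m, q, p, h, r)
  "qgqpdklzj" → prefix "qg" already present; 7 new (q, p, d, k, l, z, j)
  "qneln" → prefix "qn" already present; 3 new (e, l, n)
Total nodes = 6 + 7 + 7 + 8 + 7 + 3 + 2 + 3 + 8 + 7 + 3 = 61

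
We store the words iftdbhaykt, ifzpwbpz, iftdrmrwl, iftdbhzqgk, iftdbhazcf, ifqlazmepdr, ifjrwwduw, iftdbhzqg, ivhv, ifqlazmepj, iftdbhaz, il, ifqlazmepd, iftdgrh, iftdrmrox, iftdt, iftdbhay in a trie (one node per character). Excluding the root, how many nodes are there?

For each word, the new-node count is its length minus the longest prefix already in the trie:
  "iftdbhaykt" → 10 new (i, f, t, d, b, h, a, y, k, t)
  "ifzpwbpz" → prefix "if" already present; 6 new (z, p, w, b, p, z)
  "iftdrmrwl" → prefix "iftd" already present; 5 new (r, m, r, w, l)
  "iftdbhzqgk" → prefix "iftdbh" already present; 4 new (z, q, g, k)
  "iftdbhazcf" → prefix "iftdbha" already present; 3 new (z, c, f)
  "ifqlazmepdr" → prefix "if" already present; 9 new (q, l, a, z, m, e, p, d, r)
  "ifjrwwduw" → prefix "if" already present; 7 new (j, r, w, w, d, u, w)
  "iftdbhzqg" → prefix "iftdbhzqg" already present; 0 new (none)
  "ivhv" → prefix "i" already present; 3 new (v, h, v)
  "ifqlazmepj" → prefix "ifqlazmep" already present; 1 new (j)
  "iftdbhaz" → prefix "iftdbhaz" already present; 0 new (none)
  "il" → prefix "i" already present; 1 new (l)
  "ifqlazmepd" → prefix "ifqlazmepd" already present; 0 new (none)
  "iftdgrh" → prefix "iftd" already present; 3 new (g, r, h)
  "iftdrmrox" → prefix "iftdrmr" already present; 2 new (o, x)
  "iftdt" → prefix "iftd" already present; 1 new (t)
  "iftdbhay" → prefix "iftdbhay" already present; 0 new (none)
Total nodes = 10 + 6 + 5 + 4 + 3 + 9 + 7 + 0 + 3 + 1 + 0 + 1 + 0 + 3 + 2 + 1 + 0 = 55

55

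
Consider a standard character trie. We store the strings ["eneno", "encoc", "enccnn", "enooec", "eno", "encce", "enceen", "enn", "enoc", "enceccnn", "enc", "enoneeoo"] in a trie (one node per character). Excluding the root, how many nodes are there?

30

For each word, the new-node count is its length minus the longest prefix already in the trie:
  "eneno" → 5 new (e, n, e, n, o)
  "encoc" → prefix "en" already present; 3 new (c, o, c)
  "enccnn" → prefix "enc" already present; 3 new (c, n, n)
  "enooec" → prefix "en" already present; 4 new (o, o, e, c)
  "eno" → prefix "eno" already present; 0 new (none)
  "encce" → prefix "encc" already present; 1 new (e)
  "enceen" → prefix "enc" already present; 3 new (e, e, n)
  "enn" → prefix "en" already present; 1 new (n)
  "enoc" → prefix "eno" already present; 1 new (c)
  "enceccnn" → prefix "ence" already present; 4 new (c, c, n, n)
  "enc" → prefix "enc" already present; 0 new (none)
  "enoneeoo" → prefix "eno" already present; 5 new (n, e, e, o, o)
Total nodes = 5 + 3 + 3 + 4 + 0 + 1 + 3 + 1 + 1 + 4 + 0 + 5 = 30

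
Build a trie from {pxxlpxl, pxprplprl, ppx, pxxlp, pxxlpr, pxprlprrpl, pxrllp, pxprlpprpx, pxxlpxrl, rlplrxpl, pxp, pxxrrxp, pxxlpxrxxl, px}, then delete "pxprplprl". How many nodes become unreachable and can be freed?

5

A node on "pxprplprl"'s path can go only if nothing else ends at it or branches off below it.
The suffix "plprl" (5 nodes) is used only by "pxprplprl"; the node for "pxpr" still has the child "l", so pruning stops there.
Nodes removed: 5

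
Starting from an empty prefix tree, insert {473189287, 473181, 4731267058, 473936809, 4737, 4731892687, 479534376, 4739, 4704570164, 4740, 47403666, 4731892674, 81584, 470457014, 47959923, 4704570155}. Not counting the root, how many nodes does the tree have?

61

For each word, the new-node count is its length minus the longest prefix already in the trie:
  "473189287" → 9 new (4, 7, 3, 1, 8, 9, 2, 8, 7)
  "473181" → prefix "47318" already present; 1 new (1)
  "4731267058" → prefix "4731" already present; 6 new (2, 6, 7, 0, 5, 8)
  "473936809" → prefix "473" already present; 6 new (9, 3, 6, 8, 0, 9)
  "4737" → prefix "473" already present; 1 new (7)
  "4731892687" → prefix "4731892" already present; 3 new (6, 8, 7)
  "479534376" → prefix "47" already present; 7 new (9, 5, 3, 4, 3, 7, 6)
  "4739" → prefix "4739" already present; 0 new (none)
  "4704570164" → prefix "47" already present; 8 new (0, 4, 5, 7, 0, 1, 6, 4)
  "4740" → prefix "47" already present; 2 new (4, 0)
  "47403666" → prefix "4740" already present; 4 new (3, 6, 6, 6)
  "4731892674" → prefix "47318926" already present; 2 new (7, 4)
  "81584" → 5 new (8, 1, 5, 8, 4)
  "470457014" → prefix "47045701" already present; 1 new (4)
  "47959923" → prefix "4795" already present; 4 new (9, 9, 2, 3)
  "4704570155" → prefix "47045701" already present; 2 new (5, 5)
Total nodes = 9 + 1 + 6 + 6 + 1 + 3 + 7 + 0 + 8 + 2 + 4 + 2 + 5 + 1 + 4 + 2 = 61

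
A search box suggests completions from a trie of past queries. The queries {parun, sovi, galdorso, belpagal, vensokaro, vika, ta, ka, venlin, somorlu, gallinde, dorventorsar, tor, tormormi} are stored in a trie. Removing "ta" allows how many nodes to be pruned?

1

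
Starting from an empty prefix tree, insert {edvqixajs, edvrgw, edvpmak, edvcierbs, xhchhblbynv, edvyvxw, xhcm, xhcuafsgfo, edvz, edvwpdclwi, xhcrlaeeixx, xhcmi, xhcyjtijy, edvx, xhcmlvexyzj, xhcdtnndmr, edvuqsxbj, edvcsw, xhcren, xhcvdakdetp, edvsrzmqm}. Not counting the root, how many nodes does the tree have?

107

For each word, the new-node count is its length minus the longest prefix already in the trie:
  "edvqixajs" → 9 new (e, d, v, q, i, x, a, j, s)
  "edvrgw" → prefix "edv" already present; 3 new (r, g, w)
  "edvpmak" → prefix "edv" already present; 4 new (p, m, a, k)
  "edvcierbs" → prefix "edv" already present; 6 new (c, i, e, r, b, s)
  "xhchhblbynv" → 11 new (x, h, c, h, h, b, l, b, y, n, v)
  "edvyvxw" → prefix "edv" already present; 4 new (y, v, x, w)
  "xhcm" → prefix "xhc" already present; 1 new (m)
  "xhcuafsgfo" → prefix "xhc" already present; 7 new (u, a, f, s, g, f, o)
  "edvz" → prefix "edv" already present; 1 new (z)
  "edvwpdclwi" → prefix "edv" already present; 7 new (w, p, d, c, l, w, i)
  "xhcrlaeeixx" → prefix "xhc" already present; 8 new (r, l, a, e, e, i, x, x)
  "xhcmi" → prefix "xhcm" already present; 1 new (i)
  "xhcyjtijy" → prefix "xhc" already present; 6 new (y, j, t, i, j, y)
  "edvx" → prefix "edv" already present; 1 new (x)
  "xhcmlvexyzj" → prefix "xhcm" already present; 7 new (l, v, e, x, y, z, j)
  "xhcdtnndmr" → prefix "xhc" already present; 7 new (d, t, n, n, d, m, r)
  "edvuqsxbj" → prefix "edv" already present; 6 new (u, q, s, x, b, j)
  "edvcsw" → prefix "edvc" already present; 2 new (s, w)
  "xhcren" → prefix "xhcr" already present; 2 new (e, n)
  "xhcvdakdetp" → prefix "xhc" already present; 8 new (v, d, a, k, d, e, t, p)
  "edvsrzmqm" → prefix "edv" already present; 6 new (s, r, z, m, q, m)
Total nodes = 9 + 3 + 4 + 6 + 11 + 4 + 1 + 7 + 1 + 7 + 8 + 1 + 6 + 1 + 7 + 7 + 6 + 2 + 2 + 8 + 6 = 107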